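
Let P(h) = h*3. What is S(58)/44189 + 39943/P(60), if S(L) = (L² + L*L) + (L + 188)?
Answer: 1766296547/7954020 ≈ 222.06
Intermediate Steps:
S(L) = 188 + L + 2*L² (S(L) = (L² + L²) + (188 + L) = 2*L² + (188 + L) = 188 + L + 2*L²)
P(h) = 3*h
S(58)/44189 + 39943/P(60) = (188 + 58 + 2*58²)/44189 + 39943/((3*60)) = (188 + 58 + 2*3364)*(1/44189) + 39943/180 = (188 + 58 + 6728)*(1/44189) + 39943*(1/180) = 6974*(1/44189) + 39943/180 = 6974/44189 + 39943/180 = 1766296547/7954020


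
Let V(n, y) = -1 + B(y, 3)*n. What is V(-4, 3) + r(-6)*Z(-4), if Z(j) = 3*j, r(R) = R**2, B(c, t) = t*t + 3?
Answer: -481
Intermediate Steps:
B(c, t) = 3 + t**2 (B(c, t) = t**2 + 3 = 3 + t**2)
V(n, y) = -1 + 12*n (V(n, y) = -1 + (3 + 3**2)*n = -1 + (3 + 9)*n = -1 + 12*n)
V(-4, 3) + r(-6)*Z(-4) = (-1 + 12*(-4)) + (-6)**2*(3*(-4)) = (-1 - 48) + 36*(-12) = -49 - 432 = -481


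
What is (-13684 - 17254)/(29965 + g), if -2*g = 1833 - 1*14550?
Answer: -61876/72647 ≈ -0.85174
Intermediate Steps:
g = 12717/2 (g = -(1833 - 1*14550)/2 = -(1833 - 14550)/2 = -½*(-12717) = 12717/2 ≈ 6358.5)
(-13684 - 17254)/(29965 + g) = (-13684 - 17254)/(29965 + 12717/2) = -30938/72647/2 = -30938*2/72647 = -61876/72647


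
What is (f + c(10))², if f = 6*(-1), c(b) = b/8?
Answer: 361/16 ≈ 22.563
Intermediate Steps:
c(b) = b/8 (c(b) = b*(⅛) = b/8)
f = -6
(f + c(10))² = (-6 + (⅛)*10)² = (-6 + 5/4)² = (-19/4)² = 361/16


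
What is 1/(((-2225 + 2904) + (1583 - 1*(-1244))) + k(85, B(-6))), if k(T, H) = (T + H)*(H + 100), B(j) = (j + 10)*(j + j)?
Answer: 1/5430 ≈ 0.00018416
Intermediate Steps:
B(j) = 2*j*(10 + j) (B(j) = (10 + j)*(2*j) = 2*j*(10 + j))
k(T, H) = (100 + H)*(H + T) (k(T, H) = (H + T)*(100 + H) = (100 + H)*(H + T))
1/(((-2225 + 2904) + (1583 - 1*(-1244))) + k(85, B(-6))) = 1/(((-2225 + 2904) + (1583 - 1*(-1244))) + ((2*(-6)*(10 - 6))² + 100*(2*(-6)*(10 - 6)) + 100*85 + (2*(-6)*(10 - 6))*85)) = 1/((679 + (1583 + 1244)) + ((2*(-6)*4)² + 100*(2*(-6)*4) + 8500 + (2*(-6)*4)*85)) = 1/((679 + 2827) + ((-48)² + 100*(-48) + 8500 - 48*85)) = 1/(3506 + (2304 - 4800 + 8500 - 4080)) = 1/(3506 + 1924) = 1/5430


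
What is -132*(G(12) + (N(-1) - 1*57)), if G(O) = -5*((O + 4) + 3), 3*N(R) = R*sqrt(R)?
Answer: 20064 + 44*I ≈ 20064.0 + 44.0*I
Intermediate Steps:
N(R) = R**(3/2)/3 (N(R) = (R*sqrt(R))/3 = R**(3/2)/3)
G(O) = -35 - 5*O (G(O) = -5*((4 + O) + 3) = -5*(7 + O) = -35 - 5*O)
-132*(G(12) + (N(-1) - 1*57)) = -132*((-35 - 5*12) + ((-1)**(3/2)/3 - 1*57)) = -132*((-35 - 60) + ((-I)/3 - 57)) = -132*(-95 + (-I/3 - 57)) = -132*(-95 + (-57 - I/3)) = -132*(-152 - I/3) = 20064 + 44*I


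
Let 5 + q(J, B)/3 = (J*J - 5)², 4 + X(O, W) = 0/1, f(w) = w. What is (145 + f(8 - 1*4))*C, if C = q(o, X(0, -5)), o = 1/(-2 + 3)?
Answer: 4917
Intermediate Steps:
X(O, W) = -4 (X(O, W) = -4 + 0/1 = -4 + 0*1 = -4 + 0 = -4)
o = 1 (o = 1/1 = 1)
q(J, B) = -15 + 3*(-5 + J²)² (q(J, B) = -15 + 3*(J*J - 5)² = -15 + 3*(J² - 5)² = -15 + 3*(-5 + J²)²)
C = 33 (C = -15 + 3*(-5 + 1²)² = -15 + 3*(-5 + 1)² = -15 + 3*(-4)² = -15 + 3*16 = -15 + 48 = 33)
(145 + f(8 - 1*4))*C = (145 + (8 - 1*4))*33 = (145 + (8 - 4))*33 = (145 + 4)*33 = 149*33 = 4917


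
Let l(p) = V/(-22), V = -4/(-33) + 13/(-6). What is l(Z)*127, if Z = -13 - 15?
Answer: 5715/484 ≈ 11.808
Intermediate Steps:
V = -45/22 (V = -4*(-1/33) + 13*(-1/6) = 4/33 - 13/6 = -45/22 ≈ -2.0455)
Z = -28
l(p) = 45/484 (l(p) = -45/22/(-22) = -45/22*(-1/22) = 45/484)
l(Z)*127 = (45/484)*127 = 5715/484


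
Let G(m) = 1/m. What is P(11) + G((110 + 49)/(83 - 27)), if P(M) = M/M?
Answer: 215/159 ≈ 1.3522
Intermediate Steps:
P(M) = 1
P(11) + G((110 + 49)/(83 - 27)) = 1 + 1/((110 + 49)/(83 - 27)) = 1 + 1/(159/56) = 1 + 56/159 = 215/159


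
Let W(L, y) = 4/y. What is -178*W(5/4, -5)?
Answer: 712/5 ≈ 142.40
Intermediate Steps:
-178*W(5/4, -5) = -712/(-5) = -712*(-1)/5 = -178*(-4/5) = 712/5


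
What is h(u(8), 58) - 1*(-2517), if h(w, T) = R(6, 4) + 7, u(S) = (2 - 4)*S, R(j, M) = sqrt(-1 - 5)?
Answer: 2524 + I*sqrt(6) ≈ 2524.0 + 2.4495*I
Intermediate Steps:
R(j, M) = I*sqrt(6) (R(j, M) = sqrt(-6) = I*sqrt(6))
u(S) = -2*S
h(w, T) = 7 + I*sqrt(6) (h(w, T) = I*sqrt(6) + 7 = 7 + I*sqrt(6))
h(u(8), 58) - 1*(-2517) = (7 + I*sqrt(6)) - 1*(-2517) = (7 + I*sqrt(6)) + 2517 = 2524 + I*sqrt(6)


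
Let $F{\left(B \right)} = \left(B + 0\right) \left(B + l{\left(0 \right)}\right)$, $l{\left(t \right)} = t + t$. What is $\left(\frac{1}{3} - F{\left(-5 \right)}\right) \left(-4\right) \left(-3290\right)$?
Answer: $- \frac{973840}{3} \approx -3.2461 \cdot 10^{5}$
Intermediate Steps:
$l{\left(t \right)} = 2 t$
$F{\left(B \right)} = B^{2}$ ($F{\left(B \right)} = \left(B + 0\right) \left(B + 2 \cdot 0\right) = B \left(B + 0\right) = B B = B^{2}$)
$\left(\frac{1}{3} - F{\left(-5 \right)}\right) \left(-4\right) \left(-3290\right) = \left(\frac{1}{3} - \left(-5\right)^{2}\right) \left(-4\right) \left(-3290\right) = \left(\frac{1}{3} - 25\right) \left(-4\right) \left(-3290\right) = \left(- \frac{74}{3}\right) \left(-4\right) \left(-3290\right) = \frac{296}{3} \left(-3290\right) = - \frac{973840}{3}$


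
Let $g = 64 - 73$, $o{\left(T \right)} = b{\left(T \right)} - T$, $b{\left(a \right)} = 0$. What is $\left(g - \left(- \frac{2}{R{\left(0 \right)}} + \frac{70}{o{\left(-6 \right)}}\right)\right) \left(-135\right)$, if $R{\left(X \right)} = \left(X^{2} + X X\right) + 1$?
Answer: $2520$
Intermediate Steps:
$o{\left(T \right)} = - T$ ($o{\left(T \right)} = 0 - T = - T$)
$g = -9$
$R{\left(X \right)} = 1 + 2 X^{2}$ ($R{\left(X \right)} = \left(X^{2} + X^{2}\right) + 1 = 2 X^{2} + 1 = 1 + 2 X^{2}$)
$\left(g - \left(- \frac{2}{R{\left(0 \right)}} + \frac{70}{o{\left(-6 \right)}}\right)\right) \left(-135\right) = \left(-9 + \left(- \frac{70}{\left(-1\right) \left(-6\right)} + \frac{2}{1 + 2 \cdot 0^{2}}\right)\right) \left(-135\right) = \left(-9 + \left(- \frac{70}{6} + \frac{2}{1 + 2 \cdot 0}\right)\right) \left(-135\right) = \left(-9 + \left(\left(-70\right) \frac{1}{6} + \frac{2}{1 + 0}\right)\right) \left(-135\right) = \left(-9 - \left(\frac{35}{3} - \frac{2}{1}\right)\right) \left(-135\right) = \left(-9 + \left(- \frac{35}{3} + 2 \cdot 1\right)\right) \left(-135\right) = \left(-9 + \left(- \frac{35}{3} + 2\right)\right) \left(-135\right) = \left(-9 - \frac{29}{3}\right) \left(-135\right) = \left(- \frac{56}{3}\right) \left(-135\right) = 2520$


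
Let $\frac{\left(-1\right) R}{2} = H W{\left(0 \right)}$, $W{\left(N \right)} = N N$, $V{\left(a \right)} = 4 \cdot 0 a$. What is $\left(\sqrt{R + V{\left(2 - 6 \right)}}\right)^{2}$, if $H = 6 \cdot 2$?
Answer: $0$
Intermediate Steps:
$V{\left(a \right)} = 0$ ($V{\left(a \right)} = 0 a = 0$)
$W{\left(N \right)} = N^{2}$
$H = 12$
$R = 0$ ($R = - 2 \cdot 12 \cdot 0^{2} = - 2 \cdot 12 \cdot 0 = \left(-2\right) 0 = 0$)
$\left(\sqrt{R + V{\left(2 - 6 \right)}}\right)^{2} = \left(\sqrt{0 + 0}\right)^{2} = \left(\sqrt{0}\right)^{2} = 0^{2} = 0$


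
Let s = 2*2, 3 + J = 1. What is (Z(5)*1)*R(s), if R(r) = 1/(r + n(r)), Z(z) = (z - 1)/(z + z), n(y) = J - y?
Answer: -1/5 ≈ -0.20000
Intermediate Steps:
J = -2 (J = -3 + 1 = -2)
s = 4
n(y) = -2 - y
Z(z) = (-1 + z)/(2*z) (Z(z) = (-1 + z)/((2*z)) = (-1 + z)*(1/(2*z)) = (-1 + z)/(2*z))
R(r) = -1/2 (R(r) = 1/(r + (-2 - r)) = 1/(-2) = -1/2)
(Z(5)*1)*R(s) = (((1/2)*(-1 + 5)/5)*1)*(-1/2) = (((1/2)*(1/5)*4)*1)*(-1/2) = ((2/5)*1)*(-1/2) = (2/5)*(-1/2) = -1/5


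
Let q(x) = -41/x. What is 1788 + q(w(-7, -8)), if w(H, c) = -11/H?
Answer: 19381/11 ≈ 1761.9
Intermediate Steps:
1788 + q(w(-7, -8)) = 1788 - 41/((-11/(-7))) = 1788 - 41/((-11*(-⅐))) = 1788 - 41/11/7 = 1788 - 41*7/11 = 1788 - 287/11 = 19381/11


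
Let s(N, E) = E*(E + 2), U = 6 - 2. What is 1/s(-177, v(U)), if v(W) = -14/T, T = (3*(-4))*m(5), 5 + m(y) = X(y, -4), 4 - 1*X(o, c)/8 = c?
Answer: 125316/5005 ≈ 25.038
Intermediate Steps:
X(o, c) = 32 - 8*c
m(y) = 59 (m(y) = -5 + (32 - 8*(-4)) = -5 + (32 + 32) = -5 + 64 = 59)
U = 4
T = -708 (T = (3*(-4))*59 = -12*59 = -708)
v(W) = 7/354 (v(W) = -14/(-708) = -14*(-1/708) = 7/354)
s(N, E) = E*(2 + E)
1/s(-177, v(U)) = 1/(7*(2 + 7/354)/354) = 1/((7/354)*(715/354)) = 1/(5005/125316) = 125316/5005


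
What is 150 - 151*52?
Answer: -7702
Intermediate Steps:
150 - 151*52 = 150 - 7852 = -7702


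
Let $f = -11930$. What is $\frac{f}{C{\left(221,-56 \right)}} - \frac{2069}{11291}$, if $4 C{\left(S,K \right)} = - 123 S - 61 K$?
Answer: $\frac{489632597}{268353197} \approx 1.8246$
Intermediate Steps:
$C{\left(S,K \right)} = - \frac{123 S}{4} - \frac{61 K}{4}$ ($C{\left(S,K \right)} = \frac{- 123 S - 61 K}{4} = - \frac{123 S}{4} - \frac{61 K}{4}$)
$\frac{f}{C{\left(221,-56 \right)}} - \frac{2069}{11291} = - \frac{11930}{\left(- \frac{123}{4}\right) 221 - -854} - \frac{2069}{11291} = - \frac{11930}{- \frac{27183}{4} + 854} - \frac{2069}{11291} = - \frac{11930}{- \frac{23767}{4}} - \frac{2069}{11291} = \left(-11930\right) \left(- \frac{4}{23767}\right) - \frac{2069}{11291} = \frac{47720}{23767} - \frac{2069}{11291} = \frac{489632597}{268353197}$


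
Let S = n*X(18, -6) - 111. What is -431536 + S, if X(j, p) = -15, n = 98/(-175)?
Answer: -2158193/5 ≈ -4.3164e+5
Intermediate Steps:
n = -14/25 (n = 98*(-1/175) = -14/25 ≈ -0.56000)
S = -513/5 (S = -14/25*(-15) - 111 = 42/5 - 111 = -513/5 ≈ -102.60)
-431536 + S = -431536 - 513/5 = -2158193/5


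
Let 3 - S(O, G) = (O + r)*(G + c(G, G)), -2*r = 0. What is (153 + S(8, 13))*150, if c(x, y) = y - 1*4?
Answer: -3000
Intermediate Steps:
r = 0 (r = -½*0 = 0)
c(x, y) = -4 + y (c(x, y) = y - 4 = -4 + y)
S(O, G) = 3 - O*(-4 + 2*G) (S(O, G) = 3 - (O + 0)*(G + (-4 + G)) = 3 - O*(-4 + 2*G))
(153 + S(8, 13))*150 = (153 + (3 - 1*13*8 - 1*8*(-4 + 13)))*150 = (153 + (3 - 104 - 1*8*9))*150 = (153 + (3 - 104 - 72))*150 = (153 - 173)*150 = -20*150 = -3000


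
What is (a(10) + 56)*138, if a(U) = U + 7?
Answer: 10074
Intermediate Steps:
a(U) = 7 + U
(a(10) + 56)*138 = ((7 + 10) + 56)*138 = (17 + 56)*138 = 73*138 = 10074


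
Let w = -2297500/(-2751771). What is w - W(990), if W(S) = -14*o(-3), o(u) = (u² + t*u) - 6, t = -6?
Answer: 811318174/2751771 ≈ 294.83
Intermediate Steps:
w = 2297500/2751771 (w = -2297500*(-1/2751771) = 2297500/2751771 ≈ 0.83492)
o(u) = -6 + u² - 6*u (o(u) = (u² - 6*u) - 6 = -6 + u² - 6*u)
W(S) = -294 (W(S) = -14*(-6 + (-3)² - 6*(-3)) = -14*(-6 + 9 + 18) = -14*21 = -294)
w - W(990) = 2297500/2751771 - 1*(-294) = 2297500/2751771 + 294 = 811318174/2751771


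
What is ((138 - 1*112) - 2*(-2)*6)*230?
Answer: 11500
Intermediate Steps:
((138 - 1*112) - 2*(-2)*6)*230 = ((138 - 112) + 4*6)*230 = (26 + 24)*230 = 50*230 = 11500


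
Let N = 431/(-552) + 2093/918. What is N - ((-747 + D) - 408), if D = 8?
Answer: 96997645/84456 ≈ 1148.5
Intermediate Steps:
N = 126613/84456 (N = 431*(-1/552) + 2093*(1/918) = -431/552 + 2093/918 = 126613/84456 ≈ 1.4992)
N - ((-747 + D) - 408) = 126613/84456 - ((-747 + 8) - 408) = 126613/84456 - (-739 - 408) = 126613/84456 - 1*(-1147) = 126613/84456 + 1147 = 96997645/84456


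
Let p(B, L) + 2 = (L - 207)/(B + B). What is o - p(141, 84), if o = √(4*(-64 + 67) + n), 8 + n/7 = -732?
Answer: 229/94 + 4*I*√323 ≈ 2.4362 + 71.889*I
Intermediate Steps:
n = -5180 (n = -56 + 7*(-732) = -56 - 5124 = -5180)
p(B, L) = -2 + (-207 + L)/(2*B) (p(B, L) = -2 + (L - 207)/(B + B) = -2 + (-207 + L)/((2*B)) = -2 + (-207 + L)*(1/(2*B)) = -2 + (-207 + L)/(2*B))
o = 4*I*√323 (o = √(4*(-64 + 67) - 5180) = √(4*3 - 5180) = √(12 - 5180) = √(-5168) = 4*I*√323 ≈ 71.889*I)
o - p(141, 84) = 4*I*√323 - (-207 + 84 - 4*141)/(2*141) = 4*I*√323 - (-207 + 84 - 564)/(2*141) = 4*I*√323 - (-687)/(2*141) = 4*I*√323 - 1*(-229/94) = 4*I*√323 + 229/94 = 229/94 + 4*I*√323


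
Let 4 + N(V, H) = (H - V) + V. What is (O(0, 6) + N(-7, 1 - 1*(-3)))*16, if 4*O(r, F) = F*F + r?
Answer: 144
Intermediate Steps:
N(V, H) = -4 + H (N(V, H) = -4 + ((H - V) + V) = -4 + H)
O(r, F) = r/4 + F**2/4 (O(r, F) = (F*F + r)/4 = (F**2 + r)/4 = (r + F**2)/4 = r/4 + F**2/4)
(O(0, 6) + N(-7, 1 - 1*(-3)))*16 = (((1/4)*0 + (1/4)*6**2) + (-4 + (1 - 1*(-3))))*16 = ((0 + (1/4)*36) + (-4 + (1 + 3)))*16 = ((0 + 9) + (-4 + 4))*16 = (9 + 0)*16 = 9*16 = 144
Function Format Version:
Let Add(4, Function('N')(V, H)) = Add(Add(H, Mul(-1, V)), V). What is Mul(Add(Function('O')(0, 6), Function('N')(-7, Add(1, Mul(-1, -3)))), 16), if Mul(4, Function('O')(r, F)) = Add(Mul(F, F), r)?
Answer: 144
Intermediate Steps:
Function('N')(V, H) = Add(-4, H) (Function('N')(V, H) = Add(-4, Add(Add(H, Mul(-1, V)), V)) = Add(-4, H))
Function('O')(r, F) = Add(Mul(Rational(1, 4), r), Mul(Rational(1, 4), Pow(F, 2))) (Function('O')(r, F) = Mul(Rational(1, 4), Add(Mul(F, F), r)) = Mul(Rational(1, 4), Add(Pow(F, 2), r)) = Mul(Rational(1, 4), Add(r, Pow(F, 2))) = Add(Mul(Rational(1, 4), r), Mul(Rational(1, 4), Pow(F, 2))))
Mul(Add(Function('O')(0, 6), Function('N')(-7, Add(1, Mul(-1, -3)))), 16) = Mul(Add(Add(Mul(Rational(1, 4), 0), Mul(Rational(1, 4), Pow(6, 2))), Add(-4, Add(1, Mul(-1, -3)))), 16) = Mul(Add(Add(0, Mul(Rational(1, 4), 36)), Add(-4, Add(1, 3))), 16) = Mul(Add(Add(0, 9), Add(-4, 4)), 16) = Mul(Add(9, 0), 16) = Mul(9, 16) = 144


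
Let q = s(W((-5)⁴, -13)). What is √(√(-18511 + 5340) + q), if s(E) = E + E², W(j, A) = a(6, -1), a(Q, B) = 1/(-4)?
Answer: √(-3 + 16*I*√13171)/4 ≈ 7.5689 + 7.5813*I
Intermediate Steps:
a(Q, B) = -¼ (a(Q, B) = 1*(-¼) = -¼)
W(j, A) = -¼
q = -3/16 (q = -(1 - ¼)/4 = -¼*¾ = -3/16 ≈ -0.18750)
√(√(-18511 + 5340) + q) = √(√(-18511 + 5340) - 3/16) = √(√(-13171) - 3/16) = √(I*√13171 - 3/16) = √(-3/16 + I*√13171)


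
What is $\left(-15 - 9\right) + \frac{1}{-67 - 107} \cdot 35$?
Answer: $- \frac{4211}{174} \approx -24.201$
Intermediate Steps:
$\left(-15 - 9\right) + \frac{1}{-67 - 107} \cdot 35 = -24 + \frac{1}{-174} \cdot 35 = -24 - \frac{35}{174} = - \frac{4211}{174}$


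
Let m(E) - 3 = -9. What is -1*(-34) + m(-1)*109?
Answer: -620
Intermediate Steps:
m(E) = -6 (m(E) = 3 - 9 = -6)
-1*(-34) + m(-1)*109 = -1*(-34) - 6*109 = 34 - 654 = -620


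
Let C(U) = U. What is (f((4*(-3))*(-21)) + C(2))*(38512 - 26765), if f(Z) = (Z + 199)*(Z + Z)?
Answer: 2670163582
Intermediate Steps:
f(Z) = 2*Z*(199 + Z) (f(Z) = (199 + Z)*(2*Z) = 2*Z*(199 + Z))
(f((4*(-3))*(-21)) + C(2))*(38512 - 26765) = (2*((4*(-3))*(-21))*(199 + (4*(-3))*(-21)) + 2)*(38512 - 26765) = (2*(-12*(-21))*(199 - 12*(-21)) + 2)*11747 = (2*252*(199 + 252) + 2)*11747 = (2*252*451 + 2)*11747 = (227304 + 2)*11747 = 227306*11747 = 2670163582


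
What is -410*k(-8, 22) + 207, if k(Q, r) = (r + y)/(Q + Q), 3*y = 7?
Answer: 19933/24 ≈ 830.54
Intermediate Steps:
y = 7/3 (y = (⅓)*7 = 7/3 ≈ 2.3333)
k(Q, r) = (7/3 + r)/(2*Q) (k(Q, r) = (r + 7/3)/(Q + Q) = (7/3 + r)/((2*Q)) = (7/3 + r)*(1/(2*Q)) = (7/3 + r)/(2*Q))
-410*k(-8, 22) + 207 = -205*(7 + 3*22)/(3*(-8)) + 207 = -205*(-1)*(7 + 66)/(3*8) + 207 = -205*(-1)*73/(3*8) + 207 = -410*(-73/48) + 207 = 14965/24 + 207 = 19933/24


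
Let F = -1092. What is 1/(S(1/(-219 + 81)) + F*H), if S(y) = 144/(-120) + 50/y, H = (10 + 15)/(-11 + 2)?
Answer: -15/58018 ≈ -0.00025854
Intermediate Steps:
H = -25/9 (H = 25/(-9) = 25*(-⅑) = -25/9 ≈ -2.7778)
S(y) = -6/5 + 50/y (S(y) = 144*(-1/120) + 50/y = -6/5 + 50/y)
1/(S(1/(-219 + 81)) + F*H) = 1/((-6/5 + 50/(1/(-219 + 81))) - 1092*(-25/9)) = 1/((-6/5 + 50/(1/(-138))) + 9100/3) = 1/((-6/5 + 50/(-1/138)) + 9100/3) = 1/((-6/5 + 50*(-138)) + 9100/3) = 1/((-6/5 - 6900) + 9100/3) = 1/(-34506/5 + 9100/3) = 1/(-58018/15) = -15/58018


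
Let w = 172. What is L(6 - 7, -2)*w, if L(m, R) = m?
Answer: -172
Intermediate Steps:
L(6 - 7, -2)*w = (6 - 7)*172 = -1*172 = -172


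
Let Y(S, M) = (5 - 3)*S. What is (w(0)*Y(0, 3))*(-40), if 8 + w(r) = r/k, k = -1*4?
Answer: 0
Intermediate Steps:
Y(S, M) = 2*S
k = -4
w(r) = -8 - r/4 (w(r) = -8 + r/(-4) = -8 + r*(-¼) = -8 - r/4)
(w(0)*Y(0, 3))*(-40) = ((-8 - ¼*0)*(2*0))*(-40) = ((-8 + 0)*0)*(-40) = -8*0*(-40) = 0*(-40) = 0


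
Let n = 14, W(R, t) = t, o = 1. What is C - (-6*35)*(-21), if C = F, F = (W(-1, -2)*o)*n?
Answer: -4438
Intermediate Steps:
F = -28 (F = -2*1*14 = -2*14 = -28)
C = -28
C - (-6*35)*(-21) = -28 - (-6*35)*(-21) = -28 - (-210)*(-21) = -28 - 1*4410 = -28 - 4410 = -4438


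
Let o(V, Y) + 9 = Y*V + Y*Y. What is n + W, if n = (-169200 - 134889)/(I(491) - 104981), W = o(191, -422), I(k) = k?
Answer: 3395085953/34830 ≈ 97476.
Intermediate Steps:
o(V, Y) = -9 + Y² + V*Y (o(V, Y) = -9 + (Y*V + Y*Y) = -9 + (V*Y + Y²) = -9 + (Y² + V*Y) = -9 + Y² + V*Y)
W = 97473 (W = -9 + (-422)² + 191*(-422) = -9 + 178084 - 80602 = 97473)
n = 101363/34830 (n = (-169200 - 134889)/(491 - 104981) = -304089/(-104490) = -304089*(-1/104490) = 101363/34830 ≈ 2.9102)
n + W = 101363/34830 + 97473 = 3395085953/34830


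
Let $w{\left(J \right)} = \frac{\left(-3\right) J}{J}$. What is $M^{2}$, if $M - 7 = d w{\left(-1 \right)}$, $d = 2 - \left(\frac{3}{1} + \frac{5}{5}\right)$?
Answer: $169$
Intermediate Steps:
$d = -2$ ($d = 2 - \left(3 \cdot 1 + 5 \cdot \frac{1}{5}\right) = 2 - \left(3 + 1\right) = 2 - 4 = -2$)
$w{\left(J \right)} = -3$
$M = 13$ ($M = 7 - -6 = 7 + 6 = 13$)
$M^{2} = 13^{2} = 169$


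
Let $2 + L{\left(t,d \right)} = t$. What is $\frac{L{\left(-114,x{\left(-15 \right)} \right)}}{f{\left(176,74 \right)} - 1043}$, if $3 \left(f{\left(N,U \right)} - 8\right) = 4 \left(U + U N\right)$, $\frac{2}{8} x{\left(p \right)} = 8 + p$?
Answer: $- \frac{116}{16429} \approx -0.0070607$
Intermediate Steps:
$x{\left(p \right)} = 32 + 4 p$ ($x{\left(p \right)} = 4 \left(8 + p\right) = 32 + 4 p$)
$L{\left(t,d \right)} = -2 + t$
$f{\left(N,U \right)} = 8 + \frac{4 U}{3} + \frac{4 N U}{3}$ ($f{\left(N,U \right)} = 8 + \frac{4 \left(U + U N\right)}{3} = 8 + \frac{4 \left(U + N U\right)}{3} = 8 + \frac{4 U + 4 N U}{3} = 8 + \left(\frac{4 U}{3} + \frac{4 N U}{3}\right) = 8 + \frac{4 U}{3} + \frac{4 N U}{3}$)
$\frac{L{\left(-114,x{\left(-15 \right)} \right)}}{f{\left(176,74 \right)} - 1043} = \frac{-2 - 114}{\left(8 + \frac{4}{3} \cdot 74 + \frac{4}{3} \cdot 176 \cdot 74\right) - 1043} = - \frac{116}{\left(8 + \frac{296}{3} + \frac{52096}{3}\right) - 1043} = - \frac{116}{17472 - 1043} = - \frac{116}{16429}$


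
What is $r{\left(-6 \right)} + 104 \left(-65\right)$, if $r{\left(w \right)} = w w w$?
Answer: $-6976$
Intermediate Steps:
$r{\left(w \right)} = w^{3}$ ($r{\left(w \right)} = w^{2} w = w^{3}$)
$r{\left(-6 \right)} + 104 \left(-65\right) = \left(-6\right)^{3} + 104 \left(-65\right) = -216 - 6760 = -6976$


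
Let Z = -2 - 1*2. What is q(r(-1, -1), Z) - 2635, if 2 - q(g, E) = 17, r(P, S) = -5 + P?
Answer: -2650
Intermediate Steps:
Z = -4 (Z = -2 - 2 = -4)
q(g, E) = -15 (q(g, E) = 2 - 1*17 = 2 - 17 = -15)
q(r(-1, -1), Z) - 2635 = -15 - 2635 = -2650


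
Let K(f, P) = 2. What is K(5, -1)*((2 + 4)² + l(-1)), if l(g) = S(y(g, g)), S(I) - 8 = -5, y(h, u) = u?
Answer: 78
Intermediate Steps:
S(I) = 3 (S(I) = 8 - 5 = 3)
l(g) = 3
K(5, -1)*((2 + 4)² + l(-1)) = 2*((2 + 4)² + 3) = 2*(6² + 3) = 2*(36 + 3) = 2*39 = 78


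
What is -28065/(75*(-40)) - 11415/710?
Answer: -95459/14200 ≈ -6.7225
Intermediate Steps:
-28065/(75*(-40)) - 11415/710 = -28065/(-3000) - 11415*1/710 = -28065*(-1/3000) - 2283/142 = 1871/200 - 2283/142 = -95459/14200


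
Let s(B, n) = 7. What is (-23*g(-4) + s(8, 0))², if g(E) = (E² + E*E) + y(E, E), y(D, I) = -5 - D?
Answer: 498436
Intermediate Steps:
g(E) = -5 - E + 2*E² (g(E) = (E² + E*E) + (-5 - E) = (E² + E²) + (-5 - E) = 2*E² + (-5 - E) = -5 - E + 2*E²)
(-23*g(-4) + s(8, 0))² = (-23*(-5 - 1*(-4) + 2*(-4)²) + 7)² = (-23*(-5 + 4 + 2*16) + 7)² = (-23*(-5 + 4 + 32) + 7)² = (-23*31 + 7)² = (-713 + 7)² = (-706)² = 498436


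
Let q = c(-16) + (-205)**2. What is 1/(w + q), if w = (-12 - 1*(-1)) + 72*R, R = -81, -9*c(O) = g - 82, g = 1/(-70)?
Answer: 630/22800401 ≈ 2.7631e-5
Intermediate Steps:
g = -1/70 ≈ -0.014286
c(O) = 5741/630 (c(O) = -(-1/70 - 82)/9 = -1/9*(-5741/70) = 5741/630)
w = -5843 (w = (-12 - 1*(-1)) + 72*(-81) = (-12 + 1) - 5832 = -11 - 5832 = -5843)
q = 26481491/630 (q = 5741/630 + (-205)**2 = 5741/630 + 42025 = 26481491/630 ≈ 42034.)
1/(w + q) = 1/(-5843 + 26481491/630) = 1/(22800401/630) = 630/22800401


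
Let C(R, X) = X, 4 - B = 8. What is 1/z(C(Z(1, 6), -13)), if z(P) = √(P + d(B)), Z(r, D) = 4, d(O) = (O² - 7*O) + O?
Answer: √3/9 ≈ 0.19245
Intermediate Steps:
B = -4 (B = 4 - 1*8 = 4 - 8 = -4)
d(O) = O² - 6*O
z(P) = √(40 + P) (z(P) = √(P - 4*(-6 - 4)) = √(P - 4*(-10)) = √(P + 40) = √(40 + P))
1/z(C(Z(1, 6), -13)) = 1/(√(40 - 13)) = 1/(√27) = 1/(3*√3) = √3/9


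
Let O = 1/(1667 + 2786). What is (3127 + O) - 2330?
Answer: 3549042/4453 ≈ 797.00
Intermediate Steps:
O = 1/4453 ≈ 0.00022457
(3127 + O) - 2330 = (3127 + 1/4453) - 2330 = 13924532/4453 - 2330 = 3549042/4453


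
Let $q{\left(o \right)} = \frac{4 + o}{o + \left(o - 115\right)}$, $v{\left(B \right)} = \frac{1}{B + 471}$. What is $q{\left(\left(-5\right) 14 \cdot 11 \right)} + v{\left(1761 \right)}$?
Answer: $\frac{1711367}{3693960} \approx 0.46329$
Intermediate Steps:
$v{\left(B \right)} = \frac{1}{471 + B}$
$q{\left(o \right)} = \frac{4 + o}{-115 + 2 o}$ ($q{\left(o \right)} = \frac{4 + o}{o + \left(o - 115\right)} = \frac{4 + o}{o + \left(-115 + o\right)} = \frac{4 + o}{-115 + 2 o}$)
$q{\left(\left(-5\right) 14 \cdot 11 \right)} + v{\left(1761 \right)} = \frac{4 + \left(-5\right) 14 \cdot 11}{-115 + 2 \left(-5\right) 14 \cdot 11} + \frac{1}{471 + 1761} = \frac{4 - 770}{-115 + 2 \left(\left(-70\right) 11\right)} + \frac{1}{2232} = \frac{4 - 770}{-115 + 2 \left(-770\right)} + \frac{1}{2232} = \frac{1}{-115 - 1540} \left(-766\right) + \frac{1}{2232} = \frac{1}{-1655} \left(-766\right) + \frac{1}{2232} = \left(- \frac{1}{1655}\right) \left(-766\right) + \frac{1}{2232} = \frac{766}{1655} + \frac{1}{2232} = \frac{1711367}{3693960}$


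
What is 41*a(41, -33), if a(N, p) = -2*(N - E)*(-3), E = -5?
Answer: 11316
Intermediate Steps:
a(N, p) = 30 + 6*N (a(N, p) = -2*(N - 1*(-5))*(-3) = -2*(N + 5)*(-3) = -2*(5 + N)*(-3) = (-10 - 2*N)*(-3) = 30 + 6*N)
41*a(41, -33) = 41*(30 + 6*41) = 41*(30 + 246) = 41*276 = 11316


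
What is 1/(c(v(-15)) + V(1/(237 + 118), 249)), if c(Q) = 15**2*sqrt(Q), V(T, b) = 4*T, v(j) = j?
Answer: 1420/95700234391 - 28355625*I*sqrt(15)/95700234391 ≈ 1.4838e-8 - 0.0011476*I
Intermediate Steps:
c(Q) = 225*sqrt(Q)
1/(c(v(-15)) + V(1/(237 + 118), 249)) = 1/(225*sqrt(-15) + 4/(237 + 118)) = 1/(225*(I*sqrt(15)) + 4/355) = 1/(225*I*sqrt(15) + 4*(1/355)) = 1/(225*I*sqrt(15) + 4/355) = 1/(4/355 + 225*I*sqrt(15))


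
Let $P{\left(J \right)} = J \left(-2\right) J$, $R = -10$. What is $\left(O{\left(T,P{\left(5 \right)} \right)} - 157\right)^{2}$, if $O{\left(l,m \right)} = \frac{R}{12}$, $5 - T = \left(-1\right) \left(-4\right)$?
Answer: $\frac{896809}{36} \approx 24911.0$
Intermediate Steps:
$T = 1$ ($T = 5 - \left(-1\right) \left(-4\right) = 5 - 4 = 1$)
$P{\left(J \right)} = - 2 J^{2}$ ($P{\left(J \right)} = - 2 J J = - 2 J^{2}$)
$O{\left(l,m \right)} = - \frac{5}{6}$ ($O{\left(l,m \right)} = - \frac{10}{12} = \left(-10\right) \frac{1}{12} = - \frac{5}{6}$)
$\left(O{\left(T,P{\left(5 \right)} \right)} - 157\right)^{2} = \left(- \frac{5}{6} - 157\right)^{2} = \left(- \frac{947}{6}\right)^{2} = \frac{896809}{36}$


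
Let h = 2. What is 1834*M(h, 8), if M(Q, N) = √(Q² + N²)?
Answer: 3668*√17 ≈ 15124.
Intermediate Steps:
M(Q, N) = √(N² + Q²)
1834*M(h, 8) = 1834*√(8² + 2²) = 1834*√(64 + 4) = 1834*√68 = 1834*(2*√17) = 3668*√17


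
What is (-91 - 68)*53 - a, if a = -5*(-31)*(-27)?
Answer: -4242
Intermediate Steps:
a = -4185 (a = 155*(-27) = -4185)
(-91 - 68)*53 - a = (-91 - 68)*53 - 1*(-4185) = -159*53 + 4185 = -8427 + 4185 = -4242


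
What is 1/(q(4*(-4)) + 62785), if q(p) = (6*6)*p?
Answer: 1/62209 ≈ 1.6075e-5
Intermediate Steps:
q(p) = 36*p
1/(q(4*(-4)) + 62785) = 1/(36*(4*(-4)) + 62785) = 1/(36*(-16) + 62785) = 1/(-576 + 62785) = 1/62209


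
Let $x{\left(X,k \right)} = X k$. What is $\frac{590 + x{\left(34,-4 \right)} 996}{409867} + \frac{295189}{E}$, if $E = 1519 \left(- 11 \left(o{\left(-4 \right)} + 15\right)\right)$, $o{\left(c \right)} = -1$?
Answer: $- \frac{152536893779}{95878547842} \approx -1.5909$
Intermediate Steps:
$E = -233926$ ($E = 1519 \left(- 11 \left(-1 + 15\right)\right) = 1519 \left(\left(-11\right) 14\right) = 1519 \left(-154\right) = -233926$)
$\frac{590 + x{\left(34,-4 \right)} 996}{409867} + \frac{295189}{E} = \frac{590 + 34 \left(-4\right) 996}{409867} + \frac{295189}{-233926} = \left(590 - 135456\right) \frac{1}{409867} + 295189 \left(- \frac{1}{233926}\right) = \left(590 - 135456\right) \frac{1}{409867} - \frac{295189}{233926} = \left(-134866\right) \frac{1}{409867} - \frac{295189}{233926} = - \frac{134866}{409867} - \frac{295189}{233926} = - \frac{152536893779}{95878547842}$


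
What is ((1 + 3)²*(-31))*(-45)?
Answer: 22320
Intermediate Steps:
((1 + 3)²*(-31))*(-45) = (4²*(-31))*(-45) = (16*(-31))*(-45) = -496*(-45) = 22320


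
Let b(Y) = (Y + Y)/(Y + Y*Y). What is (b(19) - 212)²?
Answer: 4490161/100 ≈ 44902.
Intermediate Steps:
b(Y) = 2*Y/(Y + Y²) (b(Y) = (2*Y)/(Y + Y²) = 2*Y/(Y + Y²))
(b(19) - 212)² = (2/(1 + 19) - 212)² = (2/20 - 212)² = (2*(1/20) - 212)² = (⅒ - 212)² = (-2119/10)² = 4490161/100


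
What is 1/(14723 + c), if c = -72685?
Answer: -1/57962 ≈ -1.7253e-5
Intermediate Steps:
1/(14723 + c) = 1/(14723 - 72685) = 1/(-57962) = -1/57962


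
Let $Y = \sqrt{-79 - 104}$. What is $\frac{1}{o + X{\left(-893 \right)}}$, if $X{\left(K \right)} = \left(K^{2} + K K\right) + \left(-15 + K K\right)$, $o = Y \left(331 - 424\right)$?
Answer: $\frac{i}{93 \left(\sqrt{183} + 25724 i\right)} \approx 4.18 \cdot 10^{-7} + 2.1982 \cdot 10^{-10} i$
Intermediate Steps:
$Y = i \sqrt{183}$ ($Y = \sqrt{-183} = i \sqrt{183} \approx 13.528 i$)
$o = - 93 i \sqrt{183}$ ($o = i \sqrt{183} \left(331 - 424\right) = i \sqrt{183} \left(-93\right) = - 93 i \sqrt{183} \approx - 1258.1 i$)
$X{\left(K \right)} = -15 + 3 K^{2}$ ($X{\left(K \right)} = \left(K^{2} + K^{2}\right) + \left(-15 + K^{2}\right) = 2 K^{2} + \left(-15 + K^{2}\right) = -15 + 3 K^{2}$)
$\frac{1}{o + X{\left(-893 \right)}} = \frac{1}{- 93 i \sqrt{183} - \left(15 - 3 \left(-893\right)^{2}\right)} = \frac{1}{- 93 i \sqrt{183} + \left(-15 + 3 \cdot 797449\right)} = \frac{1}{- 93 i \sqrt{183} + \left(-15 + 2392347\right)} = \frac{1}{- 93 i \sqrt{183} + 2392332} = \frac{1}{2392332 - 93 i \sqrt{183}}$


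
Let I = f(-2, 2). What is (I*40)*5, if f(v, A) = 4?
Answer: 800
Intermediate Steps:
I = 4
(I*40)*5 = (4*40)*5 = 160*5 = 800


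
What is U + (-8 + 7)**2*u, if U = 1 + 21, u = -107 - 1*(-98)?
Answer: 13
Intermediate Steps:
u = -9 (u = -107 + 98 = -9)
U = 22
U + (-8 + 7)**2*u = 22 + (-8 + 7)**2*(-9) = 22 + (-1)**2*(-9) = 22 + 1*(-9) = 22 - 9 = 13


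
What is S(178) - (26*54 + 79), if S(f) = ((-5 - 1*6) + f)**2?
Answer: 26406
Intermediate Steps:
S(f) = (-11 + f)**2 (S(f) = ((-5 - 6) + f)**2 = (-11 + f)**2)
S(178) - (26*54 + 79) = (-11 + 178)**2 - (26*54 + 79) = 167**2 - (1404 + 79) = 27889 - 1*1483 = 27889 - 1483 = 26406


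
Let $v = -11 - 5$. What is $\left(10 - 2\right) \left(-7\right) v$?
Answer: $896$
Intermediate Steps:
$v = -16$
$\left(10 - 2\right) \left(-7\right) v = \left(10 - 2\right) \left(-7\right) \left(-16\right) = 8 \left(-7\right) \left(-16\right) = \left(-56\right) \left(-16\right) = 896$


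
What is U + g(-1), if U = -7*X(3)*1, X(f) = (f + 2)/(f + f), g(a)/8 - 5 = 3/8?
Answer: 223/6 ≈ 37.167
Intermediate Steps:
g(a) = 43 (g(a) = 40 + 8*(3/8) = 40 + 3 = 43)
X(f) = (2 + f)/(2*f) (X(f) = (2 + f)/((2*f)) = (2 + f)*(1/(2*f)) = (2 + f)/(2*f))
U = -35/6 (U = -7*(2 + 3)/(2*3)*1 = -7*5/(2*3)*1 = -7*5/6*1 = -35/6*1 = -35/6 ≈ -5.8333)
U + g(-1) = -35/6 + 43 = 223/6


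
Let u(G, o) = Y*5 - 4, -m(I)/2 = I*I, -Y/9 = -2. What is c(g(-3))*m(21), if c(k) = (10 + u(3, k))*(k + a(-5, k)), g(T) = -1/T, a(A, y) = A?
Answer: 395136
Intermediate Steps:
Y = 18 (Y = -9*(-2) = 18)
m(I) = -2*I² (m(I) = -2*I*I = -2*I²)
u(G, o) = 86 (u(G, o) = 18*5 - 4 = 90 - 4 = 86)
c(k) = -480 + 96*k (c(k) = (10 + 86)*(k - 5) = 96*(-5 + k) = -480 + 96*k)
c(g(-3))*m(21) = (-480 + 96*(-1/(-3)))*(-2*21²) = (-480 + 96*(-1*(-⅓)))*(-2*441) = (-480 + 96*(⅓))*(-882) = (-480 + 32)*(-882) = -448*(-882) = 395136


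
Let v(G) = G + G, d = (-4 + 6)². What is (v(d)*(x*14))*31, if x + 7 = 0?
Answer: -24304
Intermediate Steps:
d = 4 (d = 2² = 4)
x = -7 (x = -7 + 0 = -7)
v(G) = 2*G
(v(d)*(x*14))*31 = ((2*4)*(-7*14))*31 = (8*(-98))*31 = -784*31 = -24304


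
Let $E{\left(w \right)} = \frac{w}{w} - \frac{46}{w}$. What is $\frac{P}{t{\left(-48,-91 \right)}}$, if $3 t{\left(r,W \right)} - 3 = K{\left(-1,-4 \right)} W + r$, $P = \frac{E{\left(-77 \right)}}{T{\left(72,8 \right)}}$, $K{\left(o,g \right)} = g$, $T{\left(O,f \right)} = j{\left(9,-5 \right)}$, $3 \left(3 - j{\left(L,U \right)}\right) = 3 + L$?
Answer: $- \frac{369}{24563} \approx -0.015023$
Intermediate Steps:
$j{\left(L,U \right)} = 2 - \frac{L}{3}$ ($j{\left(L,U \right)} = 3 - \frac{3 + L}{3} = 3 - \left(1 + \frac{L}{3}\right) = 2 - \frac{L}{3}$)
$T{\left(O,f \right)} = -1$ ($T{\left(O,f \right)} = 2 - 3 = -1$)
$E{\left(w \right)} = 1 - \frac{46}{w}$
$P = - \frac{123}{77}$ ($P = \frac{\frac{1}{-77} \left(-46 - 77\right)}{-1} = \left(- \frac{1}{77}\right) \left(-123\right) \left(-1\right) = \frac{123}{77} \left(-1\right) = - \frac{123}{77} \approx -1.5974$)
$t{\left(r,W \right)} = 1 - \frac{4 W}{3} + \frac{r}{3}$ ($t{\left(r,W \right)} = 1 + \frac{- 4 W + r}{3} = 1 + \frac{r - 4 W}{3} = 1 - \left(- \frac{r}{3} + \frac{4 W}{3}\right) = 1 - \frac{4 W}{3} + \frac{r}{3}$)
$\frac{P}{t{\left(-48,-91 \right)}} = - \frac{123}{77 \left(1 - - \frac{364}{3} + \frac{1}{3} \left(-48\right)\right)} = - \frac{123}{77 \left(1 + \frac{364}{3} - 16\right)} = - \frac{123}{77 \cdot \frac{319}{3}} = \left(- \frac{123}{77}\right) \frac{3}{319} = - \frac{369}{24563}$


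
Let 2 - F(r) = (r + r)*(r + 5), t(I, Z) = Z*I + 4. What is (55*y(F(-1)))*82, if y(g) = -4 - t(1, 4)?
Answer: -54120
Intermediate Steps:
t(I, Z) = 4 + I*Z (t(I, Z) = I*Z + 4 = 4 + I*Z)
F(r) = 2 - 2*r*(5 + r) (F(r) = 2 - (r + r)*(r + 5) = 2 - 2*r*(5 + r))
y(g) = -12 (y(g) = -4 - (4 + 1*4) = -4 - (4 + 4) = -4 - 1*8 = -4 - 8 = -12)
(55*y(F(-1)))*82 = (55*(-12))*82 = -660*82 = -54120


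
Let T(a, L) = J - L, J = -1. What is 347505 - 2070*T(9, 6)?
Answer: 361995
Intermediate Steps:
T(a, L) = -1 - L
347505 - 2070*T(9, 6) = 347505 - 2070*(-1 - 1*6) = 347505 - 2070*(-1 - 6) = 347505 - 2070*(-7) = 347505 - 1*(-14490) = 347505 + 14490 = 361995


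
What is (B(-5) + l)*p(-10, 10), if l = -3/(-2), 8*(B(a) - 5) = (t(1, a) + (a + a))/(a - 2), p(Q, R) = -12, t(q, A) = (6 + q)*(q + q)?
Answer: -540/7 ≈ -77.143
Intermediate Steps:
t(q, A) = 2*q*(6 + q) (t(q, A) = (6 + q)*(2*q) = 2*q*(6 + q))
B(a) = 5 + (14 + 2*a)/(8*(-2 + a)) (B(a) = 5 + ((2*1*(6 + 1) + (a + a))/(a - 2))/8 = 5 + ((2*1*7 + 2*a)/(-2 + a))/8 = 5 + ((14 + 2*a)/(-2 + a))/8 = 5 + (14 + 2*a)/(8*(-2 + a)))
l = 3/2 (l = -3*(-½) = 3/2 ≈ 1.5000)
(B(-5) + l)*p(-10, 10) = (3*(-11 + 7*(-5))/(4*(-2 - 5)) + 3/2)*(-12) = ((¾)*(-11 - 35)/(-7) + 3/2)*(-12) = ((¾)*(-⅐)*(-46) + 3/2)*(-12) = (69/14 + 3/2)*(-12) = (45/7)*(-12) = -540/7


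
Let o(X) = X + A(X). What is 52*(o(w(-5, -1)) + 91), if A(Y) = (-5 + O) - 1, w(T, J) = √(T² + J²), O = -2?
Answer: 4316 + 52*√26 ≈ 4581.1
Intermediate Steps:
w(T, J) = √(J² + T²)
A(Y) = -8 (A(Y) = (-5 - 2) - 1 = -7 - 1 = -8)
o(X) = -8 + X (o(X) = X - 8 = -8 + X)
52*(o(w(-5, -1)) + 91) = 52*((-8 + √((-1)² + (-5)²)) + 91) = 52*((-8 + √(1 + 25)) + 91) = 52*((-8 + √26) + 91) = 52*(83 + √26) = 4316 + 52*√26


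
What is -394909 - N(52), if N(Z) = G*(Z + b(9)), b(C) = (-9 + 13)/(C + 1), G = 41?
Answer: -1985287/5 ≈ -3.9706e+5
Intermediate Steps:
b(C) = 4/(1 + C)
N(Z) = 82/5 + 41*Z (N(Z) = 41*(Z + 4/(1 + 9)) = 41*(Z + 4/10) = 41*(Z + 4*(⅒)) = 41*(Z + ⅖) = 41*(⅖ + Z) = 82/5 + 41*Z)
-394909 - N(52) = -394909 - (82/5 + 41*52) = -394909 - (82/5 + 2132) = -394909 - 1*10742/5 = -394909 - 10742/5 = -1985287/5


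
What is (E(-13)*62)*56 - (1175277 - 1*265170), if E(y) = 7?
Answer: -885803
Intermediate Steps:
(E(-13)*62)*56 - (1175277 - 1*265170) = (7*62)*56 - (1175277 - 1*265170) = 434*56 - (1175277 - 265170) = 24304 - 1*910107 = 24304 - 910107 = -885803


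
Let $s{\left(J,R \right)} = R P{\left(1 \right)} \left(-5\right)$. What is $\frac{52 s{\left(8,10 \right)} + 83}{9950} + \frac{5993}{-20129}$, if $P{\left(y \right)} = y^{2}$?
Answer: $- \frac{110295043}{200283550} \approx -0.55069$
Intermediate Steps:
$s{\left(J,R \right)} = - 5 R$ ($s{\left(J,R \right)} = R 1^{2} \left(-5\right) = R 1 \left(-5\right) = R \left(-5\right) = - 5 R$)
$\frac{52 s{\left(8,10 \right)} + 83}{9950} + \frac{5993}{-20129} = \frac{52 \left(\left(-5\right) 10\right) + 83}{9950} + \frac{5993}{-20129} = \left(52 \left(-50\right) + 83\right) \frac{1}{9950} + 5993 \left(- \frac{1}{20129}\right) = \left(-2600 + 83\right) \frac{1}{9950} - \frac{5993}{20129} = \left(-2517\right) \frac{1}{9950} - \frac{5993}{20129} = - \frac{2517}{9950} - \frac{5993}{20129} = - \frac{110295043}{200283550}$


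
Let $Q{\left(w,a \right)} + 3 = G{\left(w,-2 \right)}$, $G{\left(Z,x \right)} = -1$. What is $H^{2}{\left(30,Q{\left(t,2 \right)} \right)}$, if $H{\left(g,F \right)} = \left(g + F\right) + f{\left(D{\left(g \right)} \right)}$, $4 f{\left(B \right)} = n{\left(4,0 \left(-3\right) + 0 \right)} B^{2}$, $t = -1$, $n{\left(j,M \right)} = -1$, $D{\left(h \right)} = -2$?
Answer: $625$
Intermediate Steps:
$Q{\left(w,a \right)} = -4$ ($Q{\left(w,a \right)} = -3 - 1 = -4$)
$f{\left(B \right)} = - \frac{B^{2}}{4}$ ($f{\left(B \right)} = \frac{\left(-1\right) B^{2}}{4} = - \frac{B^{2}}{4}$)
$H{\left(g,F \right)} = -1 + F + g$ ($H{\left(g,F \right)} = \left(g + F\right) - \frac{\left(-2\right)^{2}}{4} = \left(F + g\right) - 1 = -1 + F + g$)
$H^{2}{\left(30,Q{\left(t,2 \right)} \right)} = \left(-1 - 4 + 30\right)^{2} = 25^{2} = 625$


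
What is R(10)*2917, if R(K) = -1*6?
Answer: -17502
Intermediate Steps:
R(K) = -6
R(10)*2917 = -6*2917 = -17502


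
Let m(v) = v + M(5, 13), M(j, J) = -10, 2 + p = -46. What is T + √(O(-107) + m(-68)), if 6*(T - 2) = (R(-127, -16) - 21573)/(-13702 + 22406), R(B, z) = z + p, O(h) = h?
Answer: 82811/52224 + I*√185 ≈ 1.5857 + 13.601*I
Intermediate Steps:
p = -48 (p = -2 - 46 = -48)
m(v) = -10 + v (m(v) = v - 10 = -10 + v)
R(B, z) = -48 + z (R(B, z) = z - 48 = -48 + z)
T = 82811/52224 (T = 2 + (((-48 - 16) - 21573)/(-13702 + 22406))/6 = 2 + ((-64 - 21573)/8704)/6 = 2 + (-21637*1/8704)/6 = 2 + (⅙)*(-21637/8704) = 2 - 21637/52224 = 82811/52224 ≈ 1.5857)
T + √(O(-107) + m(-68)) = 82811/52224 + √(-107 + (-10 - 68)) = 82811/52224 + √(-107 - 78) = 82811/52224 + √(-185) = 82811/52224 + I*√185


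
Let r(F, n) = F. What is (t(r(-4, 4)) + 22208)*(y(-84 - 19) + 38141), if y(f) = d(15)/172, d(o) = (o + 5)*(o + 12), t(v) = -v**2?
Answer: 36399274016/43 ≈ 8.4649e+8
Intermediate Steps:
d(o) = (5 + o)*(12 + o)
y(f) = 135/43 (y(f) = (60 + 15**2 + 17*15)/172 = (60 + 225 + 255)*(1/172) = 540*(1/172) = 135/43)
(t(r(-4, 4)) + 22208)*(y(-84 - 19) + 38141) = (-1*(-4)**2 + 22208)*(135/43 + 38141) = (-1*16 + 22208)*(1640198/43) = (-16 + 22208)*(1640198/43) = 22192*(1640198/43) = 36399274016/43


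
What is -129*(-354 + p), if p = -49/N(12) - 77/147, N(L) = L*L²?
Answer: 184412509/4032 ≈ 45737.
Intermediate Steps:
N(L) = L³
p = -6679/12096 (p = -49/(12³) - 77/147 = -49/1728 - 77*1/147 = -49*1/1728 - 11/21 = -49/1728 - 11/21 = -6679/12096 ≈ -0.55217)
-129*(-354 + p) = -129*(-354 - 6679/12096) = -129*(-4288663/12096) = 184412509/4032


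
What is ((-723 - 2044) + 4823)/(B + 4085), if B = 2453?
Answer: 1028/3269 ≈ 0.31447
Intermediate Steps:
((-723 - 2044) + 4823)/(B + 4085) = ((-723 - 2044) + 4823)/(2453 + 4085) = (-2767 + 4823)/6538 = 2056*(1/6538) = 1028/3269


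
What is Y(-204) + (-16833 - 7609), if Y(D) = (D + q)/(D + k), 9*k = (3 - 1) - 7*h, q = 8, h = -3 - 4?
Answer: -2077486/85 ≈ -24441.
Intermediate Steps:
h = -7
k = 17/3 (k = ((3 - 1) - 7*(-7))/9 = (2 + 49)/9 = (⅑)*51 = 17/3 ≈ 5.6667)
Y(D) = (8 + D)/(17/3 + D) (Y(D) = (D + 8)/(D + 17/3) = (8 + D)/(17/3 + D))
Y(-204) + (-16833 - 7609) = 3*(8 - 204)/(17 + 3*(-204)) + (-16833 - 7609) = 3*(-196)/(17 - 612) - 24442 = 3*(-196)/(-595) - 24442 = 3*(-1/595)*(-196) - 24442 = 84/85 - 24442 = -2077486/85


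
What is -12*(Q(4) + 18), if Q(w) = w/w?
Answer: -228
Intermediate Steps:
Q(w) = 1
-12*(Q(4) + 18) = -12*(1 + 18) = -12*19 = -228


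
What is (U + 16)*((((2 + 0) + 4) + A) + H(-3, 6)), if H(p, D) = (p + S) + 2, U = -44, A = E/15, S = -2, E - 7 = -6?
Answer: -1288/15 ≈ -85.867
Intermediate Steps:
E = 1 (E = 7 - 6 = 1)
A = 1/15 ≈ 0.066667
H(p, D) = p (H(p, D) = (p - 2) + 2 = (-2 + p) + 2 = p)
(U + 16)*((((2 + 0) + 4) + A) + H(-3, 6)) = (-44 + 16)*((((2 + 0) + 4) + 1/15) - 3) = -28*(((2 + 4) + 1/15) - 3) = -28*((6 + 1/15) - 3) = -28*(91/15 - 3) = -28*46/15 = -1288/15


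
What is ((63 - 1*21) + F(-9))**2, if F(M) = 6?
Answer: 2304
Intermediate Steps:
((63 - 1*21) + F(-9))**2 = ((63 - 1*21) + 6)**2 = ((63 - 21) + 6)**2 = (42 + 6)**2 = 48**2 = 2304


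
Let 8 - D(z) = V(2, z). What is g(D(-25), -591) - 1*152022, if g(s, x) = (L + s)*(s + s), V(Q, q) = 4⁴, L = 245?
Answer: -150534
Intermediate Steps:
V(Q, q) = 256
D(z) = -248 (D(z) = 8 - 1*256 = 8 - 256 = -248)
g(s, x) = 2*s*(245 + s) (g(s, x) = (245 + s)*(s + s) = (245 + s)*(2*s) = 2*s*(245 + s))
g(D(-25), -591) - 1*152022 = 2*(-248)*(245 - 248) - 1*152022 = 2*(-248)*(-3) - 152022 = 1488 - 152022 = -150534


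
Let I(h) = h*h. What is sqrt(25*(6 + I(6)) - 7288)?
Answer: I*sqrt(6238) ≈ 78.981*I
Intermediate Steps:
I(h) = h**2
sqrt(25*(6 + I(6)) - 7288) = sqrt(25*(6 + 6**2) - 7288) = sqrt(25*(6 + 36) - 7288) = sqrt(25*42 - 7288) = sqrt(1050 - 7288) = sqrt(-6238) = I*sqrt(6238)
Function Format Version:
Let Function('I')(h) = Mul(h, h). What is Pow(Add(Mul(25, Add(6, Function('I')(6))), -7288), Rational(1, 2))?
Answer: Mul(I, Pow(6238, Rational(1, 2))) ≈ Mul(78.981, I)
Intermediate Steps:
Function('I')(h) = Pow(h, 2)
Pow(Add(Mul(25, Add(6, Function('I')(6))), -7288), Rational(1, 2)) = Pow(Add(Mul(25, Add(6, Pow(6, 2))), -7288), Rational(1, 2)) = Pow(Add(Mul(25, Add(6, 36)), -7288), Rational(1, 2)) = Pow(Add(Mul(25, 42), -7288), Rational(1, 2)) = Pow(Add(1050, -7288), Rational(1, 2)) = Pow(-6238, Rational(1, 2)) = Mul(I, Pow(6238, Rational(1, 2)))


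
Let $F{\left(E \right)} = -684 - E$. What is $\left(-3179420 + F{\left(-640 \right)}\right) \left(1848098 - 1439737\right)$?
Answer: $-1298369098504$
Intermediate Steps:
$\left(-3179420 + F{\left(-640 \right)}\right) \left(1848098 - 1439737\right) = \left(-3179420 - 44\right) \left(1848098 - 1439737\right) = \left(-3179420 + \left(-684 + 640\right)\right) 408361 = \left(-3179420 - 44\right) 408361 = \left(-3179464\right) 408361 = -1298369098504$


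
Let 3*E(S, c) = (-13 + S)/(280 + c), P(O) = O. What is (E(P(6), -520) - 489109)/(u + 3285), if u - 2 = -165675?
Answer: 352158473/116919360 ≈ 3.0120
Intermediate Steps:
u = -165673 (u = 2 - 165675 = -165673)
E(S, c) = (-13 + S)/(3*(280 + c)) (E(S, c) = ((-13 + S)/(280 + c))/3 = (-13 + S)/(3*(280 + c)))
(E(P(6), -520) - 489109)/(u + 3285) = ((-13 + 6)/(3*(280 - 520)) - 489109)/(-165673 + 3285) = ((1/3)*(-7)/(-240) - 489109)/(-162388) = ((1/3)*(-1/240)*(-7) - 489109)*(-1/162388) = (7/720 - 489109)*(-1/162388) = -352158473/720*(-1/162388) = 352158473/116919360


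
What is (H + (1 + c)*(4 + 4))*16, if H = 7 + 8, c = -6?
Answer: -400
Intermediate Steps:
H = 15
(H + (1 + c)*(4 + 4))*16 = (15 + (1 - 6)*(4 + 4))*16 = (15 - 5*8)*16 = (15 - 40)*16 = -25*16 = -400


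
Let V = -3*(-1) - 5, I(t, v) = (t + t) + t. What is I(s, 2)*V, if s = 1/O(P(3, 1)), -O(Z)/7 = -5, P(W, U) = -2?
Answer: -6/35 ≈ -0.17143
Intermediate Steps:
O(Z) = 35 (O(Z) = -7*(-5) = 35)
s = 1/35 ≈ 0.028571
I(t, v) = 3*t (I(t, v) = 2*t + t = 3*t)
V = -2 (V = 3 - 5 = -2)
I(s, 2)*V = (3*(1/35))*(-2) = (3/35)*(-2) = -6/35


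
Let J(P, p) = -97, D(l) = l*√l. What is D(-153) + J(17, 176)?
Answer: -97 - 459*I*√17 ≈ -97.0 - 1892.5*I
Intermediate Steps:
D(l) = l^(3/2)
D(-153) + J(17, 176) = (-153)^(3/2) - 97 = -459*I*√17 - 97 = -97 - 459*I*√17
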